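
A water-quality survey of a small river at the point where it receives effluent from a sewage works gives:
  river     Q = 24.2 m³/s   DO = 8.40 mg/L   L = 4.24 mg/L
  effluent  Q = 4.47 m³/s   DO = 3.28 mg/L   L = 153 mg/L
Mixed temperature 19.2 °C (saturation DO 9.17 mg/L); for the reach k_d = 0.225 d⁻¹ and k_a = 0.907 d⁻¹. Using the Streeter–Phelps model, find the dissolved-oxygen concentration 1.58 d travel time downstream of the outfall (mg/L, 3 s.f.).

Mixed DO = (24.2×8.40 + 4.47×3.28)/(24.2+4.47) = 217.9/28.67 = 7.602 mg/L.
Mixed L₀ = (24.2×4.24 + 4.47×153)/(28.67) = 786.5/28.67 = 27.43 mg/L.
Initial deficit D₀ = C_s − DO₀ = 9.17 − 7.602 = 1.568 mg/L.
D(1.58) = [0.225×27.43/(0.907−0.225)](e^(−0.225×1.58) − e^(−0.907×1.58)) + 1.568 e^(−0.907×1.58)
= 9.051 × (0.7008 − 0.2386) + 1.568 × 0.2386 = 4.558 mg/L.
DO = 9.17 − 4.558 = 4.612 mg/L.

DO ≈ 4.61 mg/L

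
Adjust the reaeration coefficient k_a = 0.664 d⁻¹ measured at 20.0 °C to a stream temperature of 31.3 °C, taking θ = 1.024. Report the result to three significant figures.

k_a(T₂) = k_a(T₁) · θ^(T₂−T₁) = 0.664 × 1.024^(31.3−20.0)
= 0.664 × 1.024^11.3 = 0.664 × 1.307 = 0.8681 d⁻¹.

k_a ≈ 0.868 d⁻¹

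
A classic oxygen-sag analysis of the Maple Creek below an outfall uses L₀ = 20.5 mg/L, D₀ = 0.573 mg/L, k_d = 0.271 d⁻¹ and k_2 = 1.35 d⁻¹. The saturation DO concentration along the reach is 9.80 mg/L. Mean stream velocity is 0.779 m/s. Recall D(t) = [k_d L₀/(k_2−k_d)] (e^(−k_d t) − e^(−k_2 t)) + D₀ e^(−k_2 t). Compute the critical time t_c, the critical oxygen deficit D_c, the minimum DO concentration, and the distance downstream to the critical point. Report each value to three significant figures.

t_c ≈ 1.38 d; D_c ≈ 2.83 mg/L; min DO ≈ 6.97 mg/L; x_c ≈ 92.8 km

t_c = [1/(k_2−k_d)] ln[(k_2/k_d)(1 − D₀(k_2−k_d)/(k_d L₀))]
= [1/(1.35−0.271)] ln[(1.35/0.271)(1 − 0.573×1.079/(0.271×20.5))]
= (1/1.079) ln[4.982 × 0.8887] = 0.9268 × ln(4.427) = 0.9268 × 1.488 = 1.379 d.
L(t_c) = L₀ e^(−k_d t_c) = 20.5 × 0.6882 = 14.11 mg/L, and at the critical point k_2 D_c = k_d L, so D_c = (0.271/1.35) × 14.11 = 2.832 mg/L.
Minimum DO = C_s − D_c = 9.80 − 2.832 = 6.968 mg/L.
x_c = v t_c = 0.779 m/s × 1.379 d × 86400 s/d = 92800 m ≈ 92.8 km.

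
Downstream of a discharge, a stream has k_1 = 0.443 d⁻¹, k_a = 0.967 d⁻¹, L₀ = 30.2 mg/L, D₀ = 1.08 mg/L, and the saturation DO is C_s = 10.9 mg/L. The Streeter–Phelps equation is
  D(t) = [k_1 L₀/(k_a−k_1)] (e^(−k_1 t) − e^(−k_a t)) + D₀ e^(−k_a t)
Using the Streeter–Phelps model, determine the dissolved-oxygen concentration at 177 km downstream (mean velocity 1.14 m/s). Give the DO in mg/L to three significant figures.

DO ≈ 3.68 mg/L

Travel time t = x/v = 177 km / (1.14 m/s) = 177000 m / 1.14 m/s = 155300 s = 1.797 d.
k_1 L₀/(k_a−k_1) = 0.443×30.2/(0.967−0.443) = 13.38/0.5240 = 25.53 mg/L.
e^(−k_1 t) = e^(−0.443×1.797) = 0.4511; e^(−k_a t) = e^(−0.967×1.797) = 0.1759.
D = 25.53 × (0.4511 − 0.1759) + 1.08 × 0.1759 = 7.026 + 0.1900 = 7.216 mg/L.
DO = C_s − D = 10.9 − 7.216 = 3.684 mg/L.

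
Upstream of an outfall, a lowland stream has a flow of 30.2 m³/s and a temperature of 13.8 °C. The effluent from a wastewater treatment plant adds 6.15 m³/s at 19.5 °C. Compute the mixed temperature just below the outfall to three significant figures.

14.8 °C

Flow-weighted mixing: C = (Q_r C_r + Q_w C_w)/(Q_r + Q_w)
= (30.2×13.8 + 6.15×19.5)/(30.2 + 6.15) = 536.7/36.35 = 14.76 °C.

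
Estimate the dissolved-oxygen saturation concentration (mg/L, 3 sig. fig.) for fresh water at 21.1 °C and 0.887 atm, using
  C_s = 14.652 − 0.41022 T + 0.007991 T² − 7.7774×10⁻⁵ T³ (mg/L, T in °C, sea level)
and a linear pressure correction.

At sea level: C_s = 14.652 − 0.41022×21.1 + 0.007991×21.1² − 7.7774×10⁻⁵×21.1³ = 8.823 mg/L.
Pressure correction: C_s' = 8.823 × 0.887 = 7.826 mg/L.

C_s ≈ 7.83 mg/L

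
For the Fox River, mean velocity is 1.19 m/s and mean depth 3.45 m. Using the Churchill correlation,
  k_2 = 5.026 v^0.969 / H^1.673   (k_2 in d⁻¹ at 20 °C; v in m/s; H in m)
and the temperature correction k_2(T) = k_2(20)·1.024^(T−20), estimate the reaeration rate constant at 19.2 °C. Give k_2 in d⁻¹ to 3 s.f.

k_2 ≈ 0.735 d⁻¹

k_2(20) = 5.026 × 1.19^0.969 / 3.45^1.673 = 5.026 × 1.184 / 7.939 = 0.7493 d⁻¹.
k_2(19.2) = 0.7493 × 1.024^(19.2−20) = 0.7493 × 0.9812 = 0.7352 d⁻¹.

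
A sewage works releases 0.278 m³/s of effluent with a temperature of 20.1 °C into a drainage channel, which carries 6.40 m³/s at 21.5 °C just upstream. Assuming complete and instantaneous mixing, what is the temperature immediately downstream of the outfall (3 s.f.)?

Flow-weighted mixing: C = (Q_r C_r + Q_w C_w)/(Q_r + Q_w)
= (6.40×21.5 + 0.278×20.1)/(6.40 + 0.278) = 143.2/6.678 = 21.44 °C.

21.4 °C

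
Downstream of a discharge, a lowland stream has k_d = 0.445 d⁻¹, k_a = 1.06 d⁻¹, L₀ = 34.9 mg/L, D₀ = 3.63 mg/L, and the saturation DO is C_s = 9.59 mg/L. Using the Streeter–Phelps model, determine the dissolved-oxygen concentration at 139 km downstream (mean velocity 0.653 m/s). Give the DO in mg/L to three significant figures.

DO ≈ 2.74 mg/L

Travel time t = x/v = 139 km / (0.653 m/s) = 139000 m / 0.653 m/s = 212900 s = 2.464 d.
k_d L₀/(k_a−k_d) = 0.445×34.9/(1.06−0.445) = 15.53/0.6150 = 25.25 mg/L.
e^(−k_d t) = e^(−0.445×2.464) = 0.3341; e^(−k_a t) = e^(−1.06×2.464) = 0.07342.
D = 25.25 × (0.3341 − 0.07342) + 3.63 × 0.07342 = 6.583 + 0.2665 = 6.849 mg/L.
DO = C_s − D = 9.59 − 6.849 = 2.741 mg/L.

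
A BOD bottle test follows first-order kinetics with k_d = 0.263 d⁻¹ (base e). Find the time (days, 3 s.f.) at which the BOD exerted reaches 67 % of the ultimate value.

y/L₀ = 1 − e^(−k_d t) = 0.67 ⇒ e^(−k_d t) = 0.330
t = −ln(0.330) / 0.263 = 1.109 / 0.263 = 4.215 d.

t ≈ 4.22 d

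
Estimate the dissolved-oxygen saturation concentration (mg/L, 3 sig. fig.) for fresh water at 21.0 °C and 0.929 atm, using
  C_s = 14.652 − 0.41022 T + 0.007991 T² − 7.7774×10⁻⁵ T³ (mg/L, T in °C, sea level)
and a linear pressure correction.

C_s ≈ 8.21 mg/L

At sea level: C_s = 14.652 − 0.41022×21.0 + 0.007991×21.0² − 7.7774×10⁻⁵×21.0³ = 8.841 mg/L.
Pressure correction: C_s' = 8.841 × 0.929 = 8.213 mg/L.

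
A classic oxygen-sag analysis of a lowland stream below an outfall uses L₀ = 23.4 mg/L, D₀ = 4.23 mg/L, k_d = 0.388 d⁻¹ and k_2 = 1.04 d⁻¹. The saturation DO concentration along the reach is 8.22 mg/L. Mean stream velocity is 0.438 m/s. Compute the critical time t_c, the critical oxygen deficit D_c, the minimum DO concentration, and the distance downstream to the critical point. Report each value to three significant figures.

t_c ≈ 0.957 d; D_c ≈ 6.02 mg/L; min DO ≈ 2.20 mg/L; x_c ≈ 36.2 km

At the critical point dD/dt = 0, so k_d L₀ e^(−k_d t) = k_2 D. Substituting D(t) from the Streeter–Phelps equation and solving for t gives
t_c = ln[(k_2/k_d)(1 − D₀(k_2−k_d)/(k_d L₀))] / (k_2−k_d).
Here k_2−k_d = 0.6520 d⁻¹ and 1 − D₀(k_2−k_d)/(k_d L₀) = 1 − 4.23×0.6520/(0.388×23.4) = 0.6962, so
t_c = ln(2.680 × 0.6962) / 0.6520 = 0.6239 / 0.6520 = 0.9569 d.
L(t_c) = L₀ e^(−k_d t_c) = 23.4 × 0.6899 = 16.14 mg/L, and at the critical point k_2 D_c = k_d L, so D_c = (0.388/1.04) × 16.14 = 6.022 mg/L.
Minimum DO = C_s − D_c = 8.22 − 6.022 = 2.198 mg/L.
x_c = v t_c = 0.438 m/s × 0.9569 d × 86400 s/d = 36210 m ≈ 36.2 km.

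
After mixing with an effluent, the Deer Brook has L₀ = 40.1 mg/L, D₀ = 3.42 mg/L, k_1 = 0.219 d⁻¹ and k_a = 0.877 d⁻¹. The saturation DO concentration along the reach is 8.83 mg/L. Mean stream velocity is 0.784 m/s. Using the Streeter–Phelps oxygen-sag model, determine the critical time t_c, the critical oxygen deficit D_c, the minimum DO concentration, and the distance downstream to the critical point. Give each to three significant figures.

t_c = [1/(k_a−k_1)] ln[(k_a/k_1)(1 − D₀(k_a−k_1)/(k_1 L₀))]
= [1/(0.877−0.219)] ln[(0.877/0.219)(1 − 3.42×0.6580/(0.219×40.1))]
= (1/0.6580) ln[4.005 × 0.7438] = 1.520 × ln(2.978) = 1.520 × 1.091 = 1.659 d.
L(t_c) = L₀ e^(−k_1 t_c) = 40.1 × 0.6954 = 27.89 mg/L, and at the critical point k_a D_c = k_1 L, so D_c = (0.219/0.877) × 27.89 = 6.964 mg/L.
Minimum DO = C_s − D_c = 8.83 − 6.964 = 1.866 mg/L.
x_c = v t_c = 0.784 m/s × 1.659 d × 86400 s/d = 112400 m ≈ 112 km.

t_c ≈ 1.66 d; D_c ≈ 6.96 mg/L; min DO ≈ 1.87 mg/L; x_c ≈ 112 km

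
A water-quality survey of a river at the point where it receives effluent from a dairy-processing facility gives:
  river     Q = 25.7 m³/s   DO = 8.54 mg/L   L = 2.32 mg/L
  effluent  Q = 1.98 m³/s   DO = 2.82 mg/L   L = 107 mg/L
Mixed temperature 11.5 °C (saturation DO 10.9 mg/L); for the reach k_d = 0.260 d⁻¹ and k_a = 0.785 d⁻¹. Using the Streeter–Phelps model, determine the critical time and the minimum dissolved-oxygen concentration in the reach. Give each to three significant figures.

Mixed DO = (25.7×8.54 + 1.98×2.82)/(25.7+1.98) = 225.1/27.68 = 8.131 mg/L.
Mixed L₀ = (25.7×2.32 + 1.98×107)/(27.68) = 271.5/27.68 = 9.808 mg/L.
Initial deficit D₀ = C_s − DO₀ = 10.9 − 8.131 = 2.769 mg/L.
t_c = (1/0.5250) ln[(0.785/0.260)(1 − 2.769×0.5250/(0.260×9.808))] = 1.905 × ln(1.298) = 0.4967 d.
D_c = (0.260/0.785) × 9.808 × e^(−0.260×0.4967) = 0.3312 × 9.808 × 0.8788 = 2.855 mg/L.
Minimum DO = 10.9 − 2.855 = 8.045 mg/L.

t_c ≈ 0.497 d; minimum DO ≈ 8.05 mg/L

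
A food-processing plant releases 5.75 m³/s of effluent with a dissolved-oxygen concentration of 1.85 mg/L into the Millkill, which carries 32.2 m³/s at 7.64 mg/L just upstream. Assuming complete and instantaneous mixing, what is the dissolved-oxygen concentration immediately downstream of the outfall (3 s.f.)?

6.76 mg/L

Flow-weighted mixing: C = (Q_r C_r + Q_w C_w)/(Q_r + Q_w)
= (32.2×7.64 + 5.75×1.85)/(32.2 + 5.75) = 256.6/37.95 = 6.763 mg/L.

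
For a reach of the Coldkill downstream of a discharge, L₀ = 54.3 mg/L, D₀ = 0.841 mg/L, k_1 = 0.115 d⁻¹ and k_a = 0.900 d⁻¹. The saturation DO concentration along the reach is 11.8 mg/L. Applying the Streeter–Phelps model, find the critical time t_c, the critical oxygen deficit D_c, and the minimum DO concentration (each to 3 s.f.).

t_c ≈ 2.48 d; D_c ≈ 5.22 mg/L; min DO ≈ 6.58 mg/L

t_c = [1/(k_a−k_1)] ln[(k_a/k_1)(1 − D₀(k_a−k_1)/(k_1 L₀))]
= [1/(0.900−0.115)] ln[(0.900/0.115)(1 − 0.841×0.7850/(0.115×54.3))]
= (1/0.7850) ln[7.826 × 0.8943] = 1.274 × ln(6.999) = 1.274 × 1.946 = 2.479 d.
L(t_c) = L₀ e^(−k_1 t_c) = 54.3 × 0.7520 = 40.83 mg/L, and at the critical point k_a D_c = k_1 L, so D_c = (0.115/0.900) × 40.83 = 5.218 mg/L.
Minimum DO = C_s − D_c = 11.8 − 5.218 = 6.582 mg/L.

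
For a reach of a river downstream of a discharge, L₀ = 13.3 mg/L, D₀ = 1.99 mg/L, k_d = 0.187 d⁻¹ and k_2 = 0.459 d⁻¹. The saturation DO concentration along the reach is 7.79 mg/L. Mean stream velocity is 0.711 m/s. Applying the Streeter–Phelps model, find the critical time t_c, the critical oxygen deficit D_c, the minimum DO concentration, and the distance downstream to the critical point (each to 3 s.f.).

t_c = [1/(k_2−k_d)] ln[(k_2/k_d)(1 − D₀(k_2−k_d)/(k_d L₀))]
= [1/(0.459−0.187)] ln[(0.459/0.187)(1 − 1.99×0.2720/(0.187×13.3))]
= (1/0.2720) ln[2.455 × 0.7824] = 3.676 × ln(1.920) = 3.676 × 0.6525 = 2.399 d.
D_c = (k_d/k_2) L₀ e^(−k_d t_c) = (0.187/0.459) × 13.3 × e^(−0.187×2.399) = 0.4074 × 13.3 × 0.6385 = 3.460 mg/L.
Minimum DO = C_s − D_c = 7.79 − 3.460 = 4.330 mg/L.
x_c = v t_c = 0.711 m/s × 2.399 d × 86400 s/d = 147400 m ≈ 147 km.

t_c ≈ 2.40 d; D_c ≈ 3.46 mg/L; min DO ≈ 4.33 mg/L; x_c ≈ 147 km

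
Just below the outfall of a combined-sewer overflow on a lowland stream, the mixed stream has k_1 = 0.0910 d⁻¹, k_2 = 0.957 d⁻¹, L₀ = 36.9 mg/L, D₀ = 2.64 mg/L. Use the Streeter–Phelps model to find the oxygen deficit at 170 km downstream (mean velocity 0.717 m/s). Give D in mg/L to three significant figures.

D ≈ 2.93 mg/L

Travel time t = x/v = 170 km / (0.717 m/s) = 170000 m / 0.717 m/s = 237100 s = 2.744 d.
k_1 L₀/(k_2−k_1) = 0.0910×36.9/(0.957−0.0910) = 3.358/0.8660 = 3.877 mg/L.
e^(−k_1 t) = e^(−0.0910×2.744) = 0.7790; e^(−k_2 t) = e^(−0.957×2.744) = 0.07235.
D = 3.877 × (0.7790 − 0.07235) + 2.64 × 0.07235 = 2.740 + 0.1910 = 2.931 mg/L.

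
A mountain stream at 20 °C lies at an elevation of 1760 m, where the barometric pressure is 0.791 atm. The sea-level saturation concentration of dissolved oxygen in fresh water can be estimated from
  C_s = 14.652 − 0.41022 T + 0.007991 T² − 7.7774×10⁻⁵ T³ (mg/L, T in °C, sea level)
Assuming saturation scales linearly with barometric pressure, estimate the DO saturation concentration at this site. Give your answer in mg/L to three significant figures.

C_s ≈ 7.14 mg/L

At sea level: C_s = 14.652 − 0.41022×20 + 0.007991×20² − 7.7774×10⁻⁵×20³ = 9.022 mg/L.
Pressure correction: C_s' = 9.022 × 0.791 = 7.136 mg/L.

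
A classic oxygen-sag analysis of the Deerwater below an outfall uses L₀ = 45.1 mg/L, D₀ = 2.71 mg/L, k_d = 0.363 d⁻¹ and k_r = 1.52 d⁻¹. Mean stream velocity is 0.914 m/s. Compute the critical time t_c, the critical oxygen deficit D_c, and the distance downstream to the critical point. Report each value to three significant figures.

t_c ≈ 1.05 d; D_c ≈ 7.35 mg/L; x_c ≈ 83.2 km

At the critical point dD/dt = 0, so k_d L₀ e^(−k_d t) = k_r D. Substituting D(t) from the Streeter–Phelps equation and solving for t gives
t_c = ln[(k_r/k_d)(1 − D₀(k_r−k_d)/(k_d L₀))] / (k_r−k_d).
Here k_r−k_d = 1.157 d⁻¹ and 1 − D₀(k_r−k_d)/(k_d L₀) = 1 − 2.71×1.157/(0.363×45.1) = 0.8085, so
t_c = ln(4.187 × 0.8085) / 1.157 = 1.219 / 1.157 = 1.054 d.
D_c = (k_d/k_r) L₀ e^(−k_d t_c) = (0.363/1.52) × 45.1 × e^(−0.363×1.054) = 0.2388 × 45.1 × 0.6821 = 7.346 mg/L.
x_c = v t_c = 0.914 m/s × 1.054 d × 86400 s/d = 83230 m ≈ 83.2 km.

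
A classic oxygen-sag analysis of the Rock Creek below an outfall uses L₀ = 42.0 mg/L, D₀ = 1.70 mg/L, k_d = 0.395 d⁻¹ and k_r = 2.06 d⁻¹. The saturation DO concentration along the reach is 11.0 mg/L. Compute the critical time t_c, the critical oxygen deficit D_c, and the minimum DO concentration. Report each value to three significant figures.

t_c = [1/(k_r−k_d)] ln[(k_r/k_d)(1 − D₀(k_r−k_d)/(k_d L₀))]
= [1/(2.06−0.395)] ln[(2.06/0.395)(1 − 1.70×1.665/(0.395×42.0))]
= (1/1.665) ln[5.215 × 0.8294] = 0.6006 × ln(4.325) = 0.6006 × 1.465 = 0.8796 d.
D_c = (k_d/k_r) L₀ e^(−k_d t_c) = (0.395/2.06) × 42.0 × e^(−0.395×0.8796) = 0.1917 × 42.0 × 0.7065 = 5.690 mg/L.
Minimum DO = C_s − D_c = 11.0 − 5.690 = 5.310 mg/L.

t_c ≈ 0.880 d; D_c ≈ 5.69 mg/L; min DO ≈ 5.31 mg/L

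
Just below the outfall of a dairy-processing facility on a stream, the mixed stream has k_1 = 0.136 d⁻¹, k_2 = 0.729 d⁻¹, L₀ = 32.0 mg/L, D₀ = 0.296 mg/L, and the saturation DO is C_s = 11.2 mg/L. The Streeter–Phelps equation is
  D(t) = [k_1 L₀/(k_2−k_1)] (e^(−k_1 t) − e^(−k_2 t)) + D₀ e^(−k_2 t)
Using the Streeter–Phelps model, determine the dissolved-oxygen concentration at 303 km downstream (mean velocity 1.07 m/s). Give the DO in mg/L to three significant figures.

DO ≈ 7.15 mg/L

Travel time t = x/v = 303 km / (1.07 m/s) = 303000 m / 1.07 m/s = 283200 s = 3.278 d.
k_1 L₀/(k_2−k_1) = 0.136×32.0/(0.729−0.136) = 4.352/0.5930 = 7.339 mg/L.
e^(−k_1 t) = e^(−0.136×3.278) = 0.6403; e^(−k_2 t) = e^(−0.729×3.278) = 0.09169.
D = 7.339 × (0.6403 − 0.09169) + 0.296 × 0.09169 = 4.027 + 0.02714 = 4.054 mg/L.
DO = C_s − D = 11.2 − 4.054 = 7.146 mg/L.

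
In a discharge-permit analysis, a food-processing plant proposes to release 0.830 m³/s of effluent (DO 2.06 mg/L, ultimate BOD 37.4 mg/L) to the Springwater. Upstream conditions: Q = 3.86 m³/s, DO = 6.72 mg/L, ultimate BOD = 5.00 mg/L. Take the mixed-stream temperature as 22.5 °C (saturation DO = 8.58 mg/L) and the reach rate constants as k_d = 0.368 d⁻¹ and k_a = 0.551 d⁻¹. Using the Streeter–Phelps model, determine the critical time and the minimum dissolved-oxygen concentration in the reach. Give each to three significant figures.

t_c ≈ 1.48 d; minimum DO ≈ 4.42 mg/L

Mixed DO = (3.86×6.72 + 0.830×2.06)/(3.86+0.830) = 27.65/4.690 = 5.895 mg/L.
Mixed L₀ = (3.86×5.00 + 0.830×37.4)/(4.690) = 50.34/4.690 = 10.73 mg/L.
Initial deficit D₀ = C_s − DO₀ = 8.58 − 5.895 = 2.685 mg/L.
t_c = (1/0.1830) ln[(0.551/0.368)(1 − 2.685×0.1830/(0.368×10.73))] = 5.464 × ln(1.311) = 1.480 d.
D_c = (0.368/0.551) × 10.73 × e^(−0.368×1.480) = 0.6679 × 10.73 × 0.5801 = 4.158 mg/L.
Minimum DO = 8.58 − 4.158 = 4.422 mg/L.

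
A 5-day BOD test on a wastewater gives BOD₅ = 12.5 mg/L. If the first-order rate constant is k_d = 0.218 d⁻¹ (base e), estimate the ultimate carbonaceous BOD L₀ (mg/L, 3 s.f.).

L₀ ≈ 18.8 mg/L

BOD₅ = L₀(1 − e^(−5k_d)) ⇒ L₀ = BOD₅ / (1 − e^(−5×0.218))
= 12.5 / (1 − 0.3362) = 12.5 / 0.6638 = 18.83 mg/L.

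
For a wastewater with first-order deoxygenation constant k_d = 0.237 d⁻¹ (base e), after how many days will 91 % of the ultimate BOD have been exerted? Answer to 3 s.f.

y/L₀ = 1 − e^(−k_d t) = 0.91 ⇒ e^(−k_d t) = 0.0900
t = −ln(0.0900) / 0.237 = 2.408 / 0.237 = 10.16 d.

t ≈ 10.2 d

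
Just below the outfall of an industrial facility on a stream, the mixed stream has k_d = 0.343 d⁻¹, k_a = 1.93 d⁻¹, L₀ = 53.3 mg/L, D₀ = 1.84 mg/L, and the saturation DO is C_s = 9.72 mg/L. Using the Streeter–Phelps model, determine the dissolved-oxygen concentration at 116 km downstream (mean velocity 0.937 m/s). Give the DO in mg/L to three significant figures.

DO ≈ 3.28 mg/L

Travel time t = x/v = 116 km / (0.937 m/s) = 116000 m / 0.937 m/s = 123800 s = 1.433 d.
k_d L₀/(k_a−k_d) = 0.343×53.3/(1.93−0.343) = 18.28/1.587 = 11.52 mg/L.
e^(−k_d t) = e^(−0.343×1.433) = 0.6117; e^(−k_a t) = e^(−1.93×1.433) = 0.06295.
D = 11.52 × (0.6117 − 0.06295) + 1.84 × 0.06295 = 6.322 + 0.1158 = 6.438 mg/L.
DO = C_s − D = 9.72 − 6.438 = 3.282 mg/L.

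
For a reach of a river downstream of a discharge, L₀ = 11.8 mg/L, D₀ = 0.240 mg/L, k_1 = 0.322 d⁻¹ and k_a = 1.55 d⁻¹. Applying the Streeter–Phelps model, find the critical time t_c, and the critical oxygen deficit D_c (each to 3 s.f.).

At the critical point dD/dt = 0, so k_1 L₀ e^(−k_1 t) = k_a D. Substituting D(t) from the Streeter–Phelps equation and solving for t gives
t_c = ln[(k_a/k_1)(1 − D₀(k_a−k_1)/(k_1 L₀))] / (k_a−k_1).
Here k_a−k_1 = 1.228 d⁻¹ and 1 − D₀(k_a−k_1)/(k_1 L₀) = 1 − 0.240×1.228/(0.322×11.8) = 0.9224, so
t_c = ln(4.814 × 0.9224) / 1.228 = 1.491 / 1.228 = 1.214 d.
D_c = (k_1/k_a) L₀ e^(−k_1 t_c) = (0.322/1.55) × 11.8 × e^(−0.322×1.214) = 0.2077 × 11.8 × 0.6765 = 1.658 mg/L.

t_c ≈ 1.21 d; D_c ≈ 1.66 mg/L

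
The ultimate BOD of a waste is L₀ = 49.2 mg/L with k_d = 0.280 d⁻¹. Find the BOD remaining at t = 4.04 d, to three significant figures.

L ≈ 15.9 mg/L

L_t = L₀ e^(−k_d t) = 49.2 × e^(−0.280×4.04) = 49.2 × 0.3226 = 15.87 mg/L.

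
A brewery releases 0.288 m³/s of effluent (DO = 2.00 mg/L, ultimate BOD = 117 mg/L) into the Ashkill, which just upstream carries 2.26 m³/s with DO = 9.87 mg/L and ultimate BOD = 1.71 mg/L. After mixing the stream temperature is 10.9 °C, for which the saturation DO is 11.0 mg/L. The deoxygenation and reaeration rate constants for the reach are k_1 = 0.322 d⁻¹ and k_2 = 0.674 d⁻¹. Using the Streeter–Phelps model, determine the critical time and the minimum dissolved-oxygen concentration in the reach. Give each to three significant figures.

t_c ≈ 1.64 d; minimum DO ≈ 6.84 mg/L

Mixed DO = (2.26×9.87 + 0.288×2.00)/(2.26+0.288) = 22.88/2.548 = 8.980 mg/L.
Mixed L₀ = (2.26×1.71 + 0.288×117)/(2.548) = 37.56/2.548 = 14.74 mg/L.
Initial deficit D₀ = C_s − DO₀ = 11.0 − 8.980 = 2.020 mg/L.
t_c = (1/0.3520) ln[(0.674/0.322)(1 − 2.020×0.3520/(0.322×14.74))] = 2.841 × ln(1.780) = 1.638 d.
D_c = (0.322/0.674) × 14.74 × e^(−0.322×1.638) = 0.4777 × 14.74 × 0.5902 = 4.156 mg/L.
Minimum DO = 11.0 − 4.156 = 6.844 mg/L.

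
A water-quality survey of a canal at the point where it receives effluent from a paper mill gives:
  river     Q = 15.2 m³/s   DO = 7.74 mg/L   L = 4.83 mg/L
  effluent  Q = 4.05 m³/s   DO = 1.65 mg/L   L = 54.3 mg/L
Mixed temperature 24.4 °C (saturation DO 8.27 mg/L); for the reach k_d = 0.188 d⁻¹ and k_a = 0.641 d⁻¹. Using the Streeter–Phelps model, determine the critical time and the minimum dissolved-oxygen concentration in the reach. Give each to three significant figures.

Mixed DO = (15.2×7.74 + 4.05×1.65)/(15.2+4.05) = 124.3/19.25 = 6.459 mg/L.
Mixed L₀ = (15.2×4.83 + 4.05×54.3)/(19.25) = 293.3/19.25 = 15.24 mg/L.
Initial deficit D₀ = C_s − DO₀ = 8.27 − 6.459 = 1.811 mg/L.
t_c = (1/0.4530) ln[(0.641/0.188)(1 − 1.811×0.4530/(0.188×15.24))] = 2.208 × ln(2.433) = 1.963 d.
D_c = (0.188/0.641) × 15.24 × e^(−0.188×1.963) = 0.2933 × 15.24 × 0.6914 = 3.090 mg/L.
Minimum DO = 8.27 − 3.090 = 5.180 mg/L.

t_c ≈ 1.96 d; minimum DO ≈ 5.18 mg/L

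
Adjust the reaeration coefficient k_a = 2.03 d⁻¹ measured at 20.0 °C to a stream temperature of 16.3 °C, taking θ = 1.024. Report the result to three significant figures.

k_a(T₂) = k_a(T₁) · θ^(T₂−T₁) = 2.03 × 1.024^(16.3−20.0)
= 2.03 × 1.024^-3.70 = 2.03 × 0.9160 = 1.859 d⁻¹.

k_a ≈ 1.86 d⁻¹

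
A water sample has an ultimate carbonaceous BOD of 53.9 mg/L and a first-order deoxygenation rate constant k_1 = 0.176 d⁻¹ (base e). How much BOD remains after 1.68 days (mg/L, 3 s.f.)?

L ≈ 40.1 mg/L

L_t = L₀ e^(−k_1 t) = 53.9 × e^(−0.176×1.68) = 53.9 × 0.7440 = 40.10 mg/L.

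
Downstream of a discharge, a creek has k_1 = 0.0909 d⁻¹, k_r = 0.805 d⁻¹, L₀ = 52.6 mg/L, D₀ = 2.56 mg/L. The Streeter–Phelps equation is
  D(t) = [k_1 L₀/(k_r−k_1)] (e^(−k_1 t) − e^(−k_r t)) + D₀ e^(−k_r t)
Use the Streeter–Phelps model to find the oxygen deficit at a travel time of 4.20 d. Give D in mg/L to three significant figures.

D ≈ 4.43 mg/L

k_1 L₀/(k_r−k_1) = 0.0909×52.6/(0.805−0.0909) = 4.781/0.7141 = 6.696 mg/L.
e^(−k_1 t) = e^(−0.0909×4.200) = 0.6826; e^(−k_r t) = e^(−0.805×4.200) = 0.03401.
D = 6.696 × (0.6826 − 0.03401) + 2.56 × 0.03401 = 4.343 + 0.08707 = 4.430 mg/L.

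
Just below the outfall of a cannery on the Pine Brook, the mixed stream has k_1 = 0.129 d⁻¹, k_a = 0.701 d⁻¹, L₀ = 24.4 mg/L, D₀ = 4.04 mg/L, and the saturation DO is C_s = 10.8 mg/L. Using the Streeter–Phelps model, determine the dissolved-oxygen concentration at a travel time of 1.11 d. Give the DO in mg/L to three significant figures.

DO ≈ 6.70 mg/L

k_1 L₀/(k_a−k_1) = 0.129×24.4/(0.701−0.129) = 3.148/0.5720 = 5.503 mg/L.
e^(−k_1 t) = e^(−0.129×1.110) = 0.8666; e^(−k_a t) = e^(−0.701×1.110) = 0.4593.
D = 5.503 × (0.8666 − 0.4593) + 4.04 × 0.4593 = 2.241 + 1.855 = 4.097 mg/L.
DO = C_s − D = 10.8 − 4.097 = 6.703 mg/L.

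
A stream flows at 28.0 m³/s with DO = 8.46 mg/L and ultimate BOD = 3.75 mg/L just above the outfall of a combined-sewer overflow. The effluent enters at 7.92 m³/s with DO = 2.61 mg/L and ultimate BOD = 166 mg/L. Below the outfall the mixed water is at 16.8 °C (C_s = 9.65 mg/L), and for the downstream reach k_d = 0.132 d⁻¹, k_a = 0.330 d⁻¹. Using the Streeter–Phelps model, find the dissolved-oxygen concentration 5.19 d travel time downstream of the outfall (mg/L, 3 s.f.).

DO ≈ 0.674 mg/L

Mixed DO = (28.0×8.46 + 7.92×2.61)/(28.0+7.92) = 257.6/35.92 = 7.170 mg/L.
Mixed L₀ = (28.0×3.75 + 7.92×166)/(35.92) = 1420/35.92 = 39.52 mg/L.
Initial deficit D₀ = C_s − DO₀ = 9.65 − 7.170 = 2.480 mg/L.
D(5.19) = [0.132×39.52/(0.330−0.132)](e^(−0.132×5.19) − e^(−0.330×5.19)) + 2.480 e^(−0.330×5.19)
= 26.35 × (0.5040 − 0.1804) + 2.480 × 0.1804 = 8.976 mg/L.
DO = 9.65 − 8.976 = 0.6740 mg/L.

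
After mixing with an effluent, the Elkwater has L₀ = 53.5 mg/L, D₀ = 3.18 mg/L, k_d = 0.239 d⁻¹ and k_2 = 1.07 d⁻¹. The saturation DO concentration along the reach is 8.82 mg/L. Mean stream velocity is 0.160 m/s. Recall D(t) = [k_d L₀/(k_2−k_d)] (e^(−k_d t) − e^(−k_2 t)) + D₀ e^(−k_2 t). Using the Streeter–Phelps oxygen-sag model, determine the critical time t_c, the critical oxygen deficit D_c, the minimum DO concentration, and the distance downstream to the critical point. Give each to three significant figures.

t_c = [1/(k_2−k_d)] ln[(k_2/k_d)(1 − D₀(k_2−k_d)/(k_d L₀))]
= [1/(1.07−0.239)] ln[(1.07/0.239)(1 − 3.18×0.8310/(0.239×53.5))]
= (1/0.8310) ln[4.477 × 0.7933] = 1.203 × ln(3.552) = 1.203 × 1.267 = 1.525 d.
D_c = (k_d/k_2) L₀ e^(−k_d t_c) = (0.239/1.07) × 53.5 × e^(−0.239×1.525) = 0.2234 × 53.5 × 0.6945 = 8.300 mg/L.
Minimum DO = C_s − D_c = 8.82 − 8.300 = 0.5204 mg/L.
x_c = v t_c = 0.160 m/s × 1.525 d × 86400 s/d = 21080 m ≈ 21.1 km.

t_c ≈ 1.53 d; D_c ≈ 8.30 mg/L; min DO ≈ 0.520 mg/L; x_c ≈ 21.1 km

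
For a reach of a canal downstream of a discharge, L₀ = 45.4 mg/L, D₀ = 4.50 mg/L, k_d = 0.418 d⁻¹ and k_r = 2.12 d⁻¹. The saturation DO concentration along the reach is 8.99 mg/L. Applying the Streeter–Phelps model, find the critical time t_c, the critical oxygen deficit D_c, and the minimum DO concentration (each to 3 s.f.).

At the critical point dD/dt = 0, so k_d L₀ e^(−k_d t) = k_r D. Substituting D(t) from the Streeter–Phelps equation and solving for t gives
t_c = ln[(k_r/k_d)(1 − D₀(k_r−k_d)/(k_d L₀))] / (k_r−k_d).
Here k_r−k_d = 1.702 d⁻¹ and 1 − D₀(k_r−k_d)/(k_d L₀) = 1 − 4.50×1.702/(0.418×45.4) = 0.5964, so
t_c = ln(5.072 × 0.5964) / 1.702 = 1.107 / 1.702 = 0.6503 d.
L(t_c) = L₀ e^(−k_d t_c) = 45.4 × 0.7620 = 34.59 mg/L, and at the critical point k_r D_c = k_d L, so D_c = (0.418/2.12) × 34.59 = 6.821 mg/L.
Minimum DO = C_s − D_c = 8.99 − 6.821 = 2.169 mg/L.

t_c ≈ 0.650 d; D_c ≈ 6.82 mg/L; min DO ≈ 2.17 mg/L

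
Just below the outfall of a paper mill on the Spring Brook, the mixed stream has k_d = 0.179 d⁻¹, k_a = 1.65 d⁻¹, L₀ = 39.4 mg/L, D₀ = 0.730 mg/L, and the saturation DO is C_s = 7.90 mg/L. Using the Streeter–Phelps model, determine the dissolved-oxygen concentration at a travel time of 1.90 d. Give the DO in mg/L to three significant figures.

DO ≈ 4.66 mg/L

k_d L₀/(k_a−k_d) = 0.179×39.4/(1.65−0.179) = 7.053/1.471 = 4.794 mg/L.
e^(−k_d t) = e^(−0.179×1.900) = 0.7117; e^(−k_a t) = e^(−1.65×1.900) = 0.04350.
D = 4.794 × (0.7117 − 0.04350) + 0.730 × 0.04350 = 3.204 + 0.03175 = 3.235 mg/L.
DO = C_s − D = 7.90 − 3.235 = 4.665 mg/L.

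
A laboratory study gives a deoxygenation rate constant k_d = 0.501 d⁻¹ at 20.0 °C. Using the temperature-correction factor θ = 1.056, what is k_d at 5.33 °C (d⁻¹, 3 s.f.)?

k_d ≈ 0.225 d⁻¹

k_d(T₂) = k_d(T₁) · θ^(T₂−T₁) = 0.501 × 1.056^(5.33−20.0)
= 0.501 × 1.056^-14.7 = 0.501 × 0.4496 = 0.2253 d⁻¹.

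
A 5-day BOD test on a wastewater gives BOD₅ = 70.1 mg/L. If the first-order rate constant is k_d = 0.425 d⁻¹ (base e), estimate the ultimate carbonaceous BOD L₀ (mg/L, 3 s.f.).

L₀ ≈ 79.6 mg/L

BOD₅ = L₀(1 − e^(−5k_d)) ⇒ L₀ = BOD₅ / (1 − e^(−5×0.425))
= 70.1 / (1 − 0.1194) = 70.1 / 0.8806 = 79.61 mg/L.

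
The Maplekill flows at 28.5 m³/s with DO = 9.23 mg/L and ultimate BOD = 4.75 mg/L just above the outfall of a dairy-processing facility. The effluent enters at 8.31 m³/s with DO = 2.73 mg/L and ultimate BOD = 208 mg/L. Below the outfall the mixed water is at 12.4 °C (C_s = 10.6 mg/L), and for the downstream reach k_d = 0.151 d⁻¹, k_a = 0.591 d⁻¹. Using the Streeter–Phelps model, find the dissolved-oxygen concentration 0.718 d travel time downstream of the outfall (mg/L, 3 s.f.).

Mixed DO = (28.5×9.23 + 8.31×2.73)/(28.5+8.31) = 285.7/36.81 = 7.763 mg/L.
Mixed L₀ = (28.5×4.75 + 8.31×208)/(36.81) = 1864/36.81 = 50.63 mg/L.
Initial deficit D₀ = C_s − DO₀ = 10.6 − 7.763 = 2.837 mg/L.
D(0.718) = [0.151×50.63/(0.591−0.151)](e^(−0.151×0.718) − e^(−0.591×0.718)) + 2.837 e^(−0.591×0.718)
= 17.38 × (0.8973 − 0.6542) + 2.837 × 0.6542 = 6.080 mg/L.
DO = 10.6 − 6.080 = 4.520 mg/L.

DO ≈ 4.52 mg/L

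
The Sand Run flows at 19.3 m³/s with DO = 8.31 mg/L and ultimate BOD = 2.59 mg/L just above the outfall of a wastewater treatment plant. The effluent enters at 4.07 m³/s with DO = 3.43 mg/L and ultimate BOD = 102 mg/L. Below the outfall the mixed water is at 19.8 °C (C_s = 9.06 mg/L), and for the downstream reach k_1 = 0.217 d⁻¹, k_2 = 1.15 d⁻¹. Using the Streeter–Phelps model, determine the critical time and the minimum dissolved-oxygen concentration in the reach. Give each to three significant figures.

Mixed DO = (19.3×8.31 + 4.07×3.43)/(19.3+4.07) = 174.3/23.37 = 7.460 mg/L.
Mixed L₀ = (19.3×2.59 + 4.07×102)/(23.37) = 465.1/23.37 = 19.90 mg/L.
Initial deficit D₀ = C_s − DO₀ = 9.06 − 7.460 = 1.600 mg/L.
t_c = (1/0.9330) ln[(1.15/0.217)(1 − 1.600×0.9330/(0.217×19.90))] = 1.072 × ln(3.468) = 1.333 d.
D_c = (0.217/1.15) × 19.90 × e^(−0.217×1.333) = 0.1887 × 19.90 × 0.7488 = 2.812 mg/L.
Minimum DO = 9.06 − 2.812 = 6.248 mg/L.

t_c ≈ 1.33 d; minimum DO ≈ 6.25 mg/L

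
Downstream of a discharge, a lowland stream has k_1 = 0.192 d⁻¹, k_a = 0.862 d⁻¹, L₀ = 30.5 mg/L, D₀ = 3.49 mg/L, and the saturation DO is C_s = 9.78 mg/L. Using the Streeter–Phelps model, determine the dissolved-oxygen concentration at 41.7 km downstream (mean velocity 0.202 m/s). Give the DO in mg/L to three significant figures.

Travel time t = x/v = 41.7 km / (0.202 m/s) = 41700 m / 0.202 m/s = 206400 s = 2.389 d.
k_1 L₀/(k_a−k_1) = 0.192×30.5/(0.862−0.192) = 5.856/0.6700 = 8.740 mg/L.
e^(−k_1 t) = e^(−0.192×2.389) = 0.6321; e^(−k_a t) = e^(−0.862×2.389) = 0.1275.
D = 8.740 × (0.6321 − 0.1275) + 3.49 × 0.1275 = 4.410 + 0.4450 = 4.855 mg/L.
DO = C_s − D = 9.78 − 4.855 = 4.925 mg/L.

DO ≈ 4.92 mg/L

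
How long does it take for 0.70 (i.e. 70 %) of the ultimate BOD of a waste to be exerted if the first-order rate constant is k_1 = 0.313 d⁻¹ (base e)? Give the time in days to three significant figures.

t ≈ 3.85 d

y/L₀ = 1 − e^(−k_1 t) = 0.70 ⇒ e^(−k_1 t) = 0.300
t = −ln(0.300) / 0.313 = 1.204 / 0.313 = 3.847 d.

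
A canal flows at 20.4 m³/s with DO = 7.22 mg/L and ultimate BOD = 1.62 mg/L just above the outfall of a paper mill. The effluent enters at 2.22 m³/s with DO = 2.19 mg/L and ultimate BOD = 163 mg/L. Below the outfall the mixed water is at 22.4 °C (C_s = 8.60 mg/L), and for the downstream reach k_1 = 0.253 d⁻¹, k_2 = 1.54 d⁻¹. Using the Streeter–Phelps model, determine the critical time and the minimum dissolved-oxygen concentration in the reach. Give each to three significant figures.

t_c ≈ 0.790 d; minimum DO ≈ 6.25 mg/L

Mixed DO = (20.4×7.22 + 2.22×2.19)/(20.4+2.22) = 152.1/22.62 = 6.726 mg/L.
Mixed L₀ = (20.4×1.62 + 2.22×163)/(22.62) = 394.9/22.62 = 17.46 mg/L.
Initial deficit D₀ = C_s − DO₀ = 8.60 − 6.726 = 1.874 mg/L.
t_c = (1/1.287) ln[(1.54/0.253)(1 − 1.874×1.287/(0.253×17.46))] = 0.7770 × ln(2.764) = 0.7899 d.
D_c = (0.253/1.54) × 17.46 × e^(−0.253×0.7899) = 0.1643 × 17.46 × 0.8189 = 2.349 mg/L.
Minimum DO = 8.60 − 2.349 = 6.251 mg/L.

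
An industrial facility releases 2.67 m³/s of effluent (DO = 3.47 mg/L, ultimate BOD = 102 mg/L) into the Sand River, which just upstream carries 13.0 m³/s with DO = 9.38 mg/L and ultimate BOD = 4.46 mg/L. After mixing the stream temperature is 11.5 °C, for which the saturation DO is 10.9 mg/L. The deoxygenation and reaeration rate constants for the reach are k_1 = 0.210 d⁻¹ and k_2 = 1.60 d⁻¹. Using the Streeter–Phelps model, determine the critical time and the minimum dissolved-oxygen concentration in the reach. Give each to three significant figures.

Mixed DO = (13.0×9.38 + 2.67×3.47)/(13.0+2.67) = 131.2/15.67 = 8.373 mg/L.
Mixed L₀ = (13.0×4.46 + 2.67×102)/(15.67) = 330.3/15.67 = 21.08 mg/L.
Initial deficit D₀ = C_s − DO₀ = 10.9 − 8.373 = 2.527 mg/L.
t_c = (1/1.390) ln[(1.60/0.210)(1 − 2.527×1.390/(0.210×21.08))] = 0.7194 × ln(1.573) = 0.3261 d.
D_c = (0.210/1.60) × 21.08 × e^(−0.210×0.3261) = 0.1312 × 21.08 × 0.9338 = 2.584 mg/L.
Minimum DO = 10.9 − 2.584 = 8.316 mg/L.

t_c ≈ 0.326 d; minimum DO ≈ 8.32 mg/L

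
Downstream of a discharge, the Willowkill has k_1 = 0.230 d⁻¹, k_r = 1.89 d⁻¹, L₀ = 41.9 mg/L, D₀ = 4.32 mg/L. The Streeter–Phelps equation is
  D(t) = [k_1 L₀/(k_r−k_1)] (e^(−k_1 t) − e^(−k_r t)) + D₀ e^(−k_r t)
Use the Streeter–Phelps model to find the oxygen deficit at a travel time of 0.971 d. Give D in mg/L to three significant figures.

k_1 L₀/(k_r−k_1) = 0.230×41.9/(1.89−0.230) = 9.637/1.660 = 5.805 mg/L.
e^(−k_1 t) = e^(−0.230×0.9710) = 0.7999; e^(−k_r t) = e^(−1.89×0.9710) = 0.1596.
D = 5.805 × (0.7999 − 0.1596) + 4.32 × 0.1596 = 3.717 + 0.6894 = 4.406 mg/L.

D ≈ 4.41 mg/L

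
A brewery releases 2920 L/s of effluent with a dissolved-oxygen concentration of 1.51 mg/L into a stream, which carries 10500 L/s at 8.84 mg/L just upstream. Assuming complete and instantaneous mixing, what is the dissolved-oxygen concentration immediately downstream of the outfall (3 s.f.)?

Flow-weighted mixing: C = (Q_r C_r + Q_w C_w)/(Q_r + Q_w)
= (10500×8.84 + 2920×1.51)/(10500 + 2920) = 97230/13420 = 7.245 mg/L.

7.25 mg/L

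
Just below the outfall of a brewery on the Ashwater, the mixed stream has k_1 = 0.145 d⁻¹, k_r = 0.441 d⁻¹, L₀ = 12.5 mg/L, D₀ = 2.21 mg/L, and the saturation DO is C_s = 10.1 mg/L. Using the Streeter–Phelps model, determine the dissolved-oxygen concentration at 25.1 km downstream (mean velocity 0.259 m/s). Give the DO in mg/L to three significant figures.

DO ≈ 7.28 mg/L

Travel time t = x/v = 25.1 km / (0.259 m/s) = 25100 m / 0.259 m/s = 96910 s = 1.122 d.
k_1 L₀/(k_r−k_1) = 0.145×12.5/(0.441−0.145) = 1.812/0.2960 = 6.123 mg/L.
e^(−k_1 t) = e^(−0.145×1.122) = 0.8499; e^(−k_r t) = e^(−0.441×1.122) = 0.6098.
D = 6.123 × (0.8499 − 0.6098) + 2.21 × 0.6098 = 1.470 + 1.348 = 2.818 mg/L.
DO = C_s − D = 10.1 − 2.818 = 7.282 mg/L.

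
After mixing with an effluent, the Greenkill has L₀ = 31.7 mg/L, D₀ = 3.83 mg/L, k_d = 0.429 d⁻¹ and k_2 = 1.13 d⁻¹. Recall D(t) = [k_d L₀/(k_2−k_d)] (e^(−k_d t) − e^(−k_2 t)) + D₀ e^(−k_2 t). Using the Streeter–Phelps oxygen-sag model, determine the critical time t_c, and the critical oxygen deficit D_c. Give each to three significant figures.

t_c ≈ 1.07 d; D_c ≈ 7.61 mg/L

At the critical point dD/dt = 0, so k_d L₀ e^(−k_d t) = k_2 D. Substituting D(t) from the Streeter–Phelps equation and solving for t gives
t_c = ln[(k_2/k_d)(1 − D₀(k_2−k_d)/(k_d L₀))] / (k_2−k_d).
Here k_2−k_d = 0.7010 d⁻¹ and 1 − D₀(k_2−k_d)/(k_d L₀) = 1 − 3.83×0.7010/(0.429×31.7) = 0.8026, so
t_c = ln(2.634 × 0.8026) / 0.7010 = 0.7486 / 0.7010 = 1.068 d.
D_c = (k_d/k_2) L₀ e^(−k_d t_c) = (0.429/1.13) × 31.7 × e^(−0.429×1.068) = 0.3796 × 31.7 × 0.6325 = 7.612 mg/L.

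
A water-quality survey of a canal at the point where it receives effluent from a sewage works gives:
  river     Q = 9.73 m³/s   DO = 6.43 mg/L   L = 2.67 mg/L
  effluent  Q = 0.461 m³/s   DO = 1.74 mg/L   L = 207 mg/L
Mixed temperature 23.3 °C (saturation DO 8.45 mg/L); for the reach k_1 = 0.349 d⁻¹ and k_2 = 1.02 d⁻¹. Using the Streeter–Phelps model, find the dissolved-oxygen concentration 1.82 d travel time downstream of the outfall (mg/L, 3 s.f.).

Mixed DO = (9.73×6.43 + 0.461×1.74)/(9.73+0.461) = 63.37/10.19 = 6.218 mg/L.
Mixed L₀ = (9.73×2.67 + 0.461×207)/(10.19) = 121.4/10.19 = 11.91 mg/L.
Initial deficit D₀ = C_s − DO₀ = 8.45 − 6.218 = 2.232 mg/L.
D(1.82) = [0.349×11.91/(1.02−0.349)](e^(−0.349×1.82) − e^(−1.02×1.82)) + 2.232 e^(−1.02×1.82)
= 6.196 × (0.5298 − 0.1562) + 2.232 × 0.1562 = 2.664 mg/L.
DO = 8.45 − 2.664 = 5.786 mg/L.

DO ≈ 5.79 mg/L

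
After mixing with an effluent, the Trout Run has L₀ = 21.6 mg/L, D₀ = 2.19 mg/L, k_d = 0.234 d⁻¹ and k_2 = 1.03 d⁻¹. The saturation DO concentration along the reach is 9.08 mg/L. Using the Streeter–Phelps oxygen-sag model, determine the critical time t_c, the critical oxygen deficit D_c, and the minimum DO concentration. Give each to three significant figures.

t_c = [1/(k_2−k_d)] ln[(k_2/k_d)(1 − D₀(k_2−k_d)/(k_d L₀))]
= [1/(1.03−0.234)] ln[(1.03/0.234)(1 − 2.19×0.7960/(0.234×21.6))]
= (1/0.7960) ln[4.402 × 0.6551] = 1.256 × ln(2.884) = 1.256 × 1.059 = 1.330 d.
L(t_c) = L₀ e^(−k_d t_c) = 21.6 × 0.7325 = 15.82 mg/L, and at the critical point k_2 D_c = k_d L, so D_c = (0.234/1.03) × 15.82 = 3.594 mg/L.
Minimum DO = C_s − D_c = 9.08 − 3.594 = 5.486 mg/L.

t_c ≈ 1.33 d; D_c ≈ 3.59 mg/L; min DO ≈ 5.49 mg/L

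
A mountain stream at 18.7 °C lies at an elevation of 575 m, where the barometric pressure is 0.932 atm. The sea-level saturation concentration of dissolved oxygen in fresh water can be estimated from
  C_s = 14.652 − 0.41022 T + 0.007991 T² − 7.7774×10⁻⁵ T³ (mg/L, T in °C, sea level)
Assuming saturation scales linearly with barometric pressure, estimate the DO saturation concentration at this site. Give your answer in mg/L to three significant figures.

At sea level: C_s = 14.652 − 0.41022×18.7 + 0.007991×18.7² − 7.7774×10⁻⁵×18.7³ = 9.267 mg/L.
Pressure correction: C_s' = 9.267 × 0.932 = 8.637 mg/L.

C_s ≈ 8.64 mg/L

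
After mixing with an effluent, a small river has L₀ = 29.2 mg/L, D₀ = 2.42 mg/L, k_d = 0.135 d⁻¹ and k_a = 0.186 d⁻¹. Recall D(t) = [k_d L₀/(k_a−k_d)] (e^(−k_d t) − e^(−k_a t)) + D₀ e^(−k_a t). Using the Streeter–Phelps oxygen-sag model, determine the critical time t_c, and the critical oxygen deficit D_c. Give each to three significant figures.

t_c ≈ 5.66 d; D_c ≈ 9.87 mg/L

t_c = [1/(k_a−k_d)] ln[(k_a/k_d)(1 − D₀(k_a−k_d)/(k_d L₀))]
= [1/(0.186−0.135)] ln[(0.186/0.135)(1 − 2.42×0.05100/(0.135×29.2))]
= (1/0.05100) ln[1.378 × 0.9687] = 19.61 × ln(1.335) = 19.61 × 0.2887 = 5.660 d.
L(t_c) = L₀ e^(−k_d t_c) = 29.2 × 0.4658 = 13.60 mg/L, and at the critical point k_a D_c = k_d L, so D_c = (0.135/0.186) × 13.60 = 9.871 mg/L.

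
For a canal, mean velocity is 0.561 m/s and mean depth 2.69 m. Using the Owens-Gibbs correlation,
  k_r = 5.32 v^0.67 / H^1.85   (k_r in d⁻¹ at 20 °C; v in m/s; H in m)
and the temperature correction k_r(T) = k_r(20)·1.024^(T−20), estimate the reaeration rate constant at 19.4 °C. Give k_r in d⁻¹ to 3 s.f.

k_r ≈ 0.571 d⁻¹

k_r(20) = 5.32 × 0.561^0.67 / 2.69^1.85 = 5.32 × 0.6789 / 6.238 = 0.5790 d⁻¹.
k_r(19.4) = 0.5790 × 1.024^(19.4−20) = 0.5790 × 0.9859 = 0.5708 d⁻¹.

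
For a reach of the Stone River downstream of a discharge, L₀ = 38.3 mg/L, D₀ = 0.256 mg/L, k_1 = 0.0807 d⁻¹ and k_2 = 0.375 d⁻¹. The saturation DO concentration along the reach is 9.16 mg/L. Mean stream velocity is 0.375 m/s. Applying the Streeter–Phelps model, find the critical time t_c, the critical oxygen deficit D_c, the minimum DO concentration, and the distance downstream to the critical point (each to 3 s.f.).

t_c ≈ 5.14 d; D_c ≈ 5.45 mg/L; min DO ≈ 3.71 mg/L; x_c ≈ 166 km

With k_2/k_1 = 4.647 and 1 − D₀(k_2−k_1)/(k_1 L₀) = 0.9756,
t_c = ln(4.647 × 0.9756) / (0.375 − 0.0807) = ln(4.534) / 0.2943 = 1.512/0.2943 = 5.136 d.
L(t_c) = L₀ e^(−k_1 t_c) = 38.3 × 0.6607 = 25.30 mg/L, and at the critical point k_2 D_c = k_1 L, so D_c = (0.0807/0.375) × 25.30 = 5.446 mg/L.
Minimum DO = C_s − D_c = 9.16 − 5.446 = 3.714 mg/L.
x_c = v t_c = 0.375 m/s × 5.136 d × 86400 s/d = 166400 m ≈ 166 km.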